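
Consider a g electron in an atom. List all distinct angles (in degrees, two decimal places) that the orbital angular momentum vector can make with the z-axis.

For a g orbital, l = 4.
|L| = √(l(l+1)) ℏ = 2√5 ℏ.
cos θ = m_l/√20 for each m_l ∈ {-4, -3, -2, -1, 0, 1, 2, 3, 4}.

θ ∈ {26.57°, 47.87°, 63.43°, 77.08°, 90.00°, 102.92°, 116.57°, 132.13°, 153.43°}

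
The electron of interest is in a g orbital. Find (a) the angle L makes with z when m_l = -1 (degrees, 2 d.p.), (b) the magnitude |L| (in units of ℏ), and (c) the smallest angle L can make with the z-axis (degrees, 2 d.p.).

θ(m_l=-1) ≈ 102.92°; |L| = 2√5 ℏ ≈ 4.472ℏ; θ_min ≈ 26.57°

The letter g corresponds to l = 4.
For m_l = -1: cos θ = -1/√20, θ ≈ 102.92°.
|L| = ℏ√(4·5) = 2√5 ℏ ≈ 4.472ℏ.
cos θ_min = 4/√20, so θ_min ≈ 26.57°.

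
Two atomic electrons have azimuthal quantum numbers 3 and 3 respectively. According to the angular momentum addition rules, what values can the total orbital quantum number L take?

By the triangle rule, |l₁ − l₂| ≤ L ≤ l₁ + l₂.
Allowed values: L = 0, 1, 2, 3, 4, 5, 6.

L = 0, 1, 2, 3, 4, 5, 6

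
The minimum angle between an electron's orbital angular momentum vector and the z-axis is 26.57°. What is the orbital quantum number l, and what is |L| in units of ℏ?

l = 4, |L| = 2√5 ℏ ≈ 4.472ℏ

At minimum angle, m_l = l, so cos θ = l/√(l(l+1)); cos²θ = l/(l+1) = 0.7999.
Solving: l = 4.
Then |L| = ℏ√(4·5) = 2√5 ℏ.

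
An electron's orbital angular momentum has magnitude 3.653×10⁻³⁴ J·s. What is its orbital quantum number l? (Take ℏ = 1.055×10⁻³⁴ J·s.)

In units of ℏ, |L| ≈ 3.463.
Set l(l+1) = 11.99; the integer solution is l = 3.

l = 3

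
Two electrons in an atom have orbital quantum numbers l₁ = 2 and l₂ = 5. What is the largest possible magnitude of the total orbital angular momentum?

|L_tot|_max = 2√14 ℏ ≈ 7.483ℏ

By the triangle rule, |l₁ − l₂| ≤ L ≤ l₁ + l₂.
L ∈ {3, 4, 5, 6, 7}.
The largest magnitude corresponds to L = 7: |L_tot| = ℏ√(7·8) = 2√14 ℏ.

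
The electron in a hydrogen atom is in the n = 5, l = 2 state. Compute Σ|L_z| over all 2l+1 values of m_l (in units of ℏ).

Σ|L_z| = 6 ℏ

m_l ∈ {-2, -1, 0, 1, 2}.
Σ|m_l| = l(l+1) = 6.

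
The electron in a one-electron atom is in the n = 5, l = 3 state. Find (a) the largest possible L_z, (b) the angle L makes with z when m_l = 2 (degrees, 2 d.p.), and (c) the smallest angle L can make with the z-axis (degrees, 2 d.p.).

L_z,max = 3ℏ; θ(m_l=2) ≈ 54.74°; θ_min ≈ 30.00°

L_z,max = lℏ = 3ℏ.
For m_l = 2: cos θ = 2/√12, θ ≈ 54.74°.
cos θ_min = 3/√12, so θ_min ≈ 30.00°.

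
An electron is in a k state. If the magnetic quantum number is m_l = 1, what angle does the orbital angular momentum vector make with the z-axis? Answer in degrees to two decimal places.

θ ≈ 82.32°

The letter k corresponds to l = 7.
|L| = √(l(l+1)) ℏ = 2√14 ℏ.
L_z = m_l ℏ = 1ℏ.
cos θ = L_z/|L| = 1/√56, so θ ≈ 82.32°.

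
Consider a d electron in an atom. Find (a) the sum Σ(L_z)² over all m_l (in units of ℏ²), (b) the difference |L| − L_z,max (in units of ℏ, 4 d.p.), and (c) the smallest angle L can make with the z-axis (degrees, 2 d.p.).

Σ(L_z)² = 10 ℏ²; |L|−L_z,max ≈ 0.4495ℏ; θ_min ≈ 35.26°

For a d orbital, l = 2.
Σ m_l² = 10, so Σ(L_z)² = 10 ℏ².
|L| − L_z,max = (√6 − 2)ℏ ≈ 0.4495ℏ.
cos θ_min = 2/√6, so θ_min ≈ 35.26°.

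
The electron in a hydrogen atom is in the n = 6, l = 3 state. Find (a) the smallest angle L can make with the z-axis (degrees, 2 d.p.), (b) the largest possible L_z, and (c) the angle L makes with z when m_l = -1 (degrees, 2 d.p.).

cos θ_min = 3/√12, so θ_min ≈ 30.00°.
L_z,max = lℏ = 3ℏ.
For m_l = -1: cos θ = -1/√12, θ ≈ 106.78°.

θ_min ≈ 30.00°; L_z,max = 3ℏ; θ(m_l=-1) ≈ 106.78°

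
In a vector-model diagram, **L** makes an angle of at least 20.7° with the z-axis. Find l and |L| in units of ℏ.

l = 7, |L| = 2√14 ℏ ≈ 7.483ℏ

cos θ_min = l/√(l(l+1)) = √(l/(l+1)), so l/(l+1) = cos²(20.7°) = 0.8751.
Solving: l = 7.
Then |L| = ℏ√(7·8) = 2√14 ℏ.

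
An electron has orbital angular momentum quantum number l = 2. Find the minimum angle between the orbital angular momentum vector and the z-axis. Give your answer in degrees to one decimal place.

|L| = ℏ√(l(l+1)) = √6 ℏ.
The smallest angle corresponds to the largest L_z, i.e. m_l = l = 2, giving L_z = 2ℏ.
cos θ_min = 2/√6, so θ_min ≈ 35.3°.

θ_min ≈ 35.3°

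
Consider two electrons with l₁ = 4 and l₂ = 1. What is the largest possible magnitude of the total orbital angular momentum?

L runs from |4 − 1| = 3 to 4 + 1 = 5.
L ∈ {3, 4, 5}.
The largest magnitude corresponds to L = 5: |L_tot| = ℏ√(5·6) = √30 ℏ.

|L_tot|_max = √30 ℏ ≈ 5.477ℏ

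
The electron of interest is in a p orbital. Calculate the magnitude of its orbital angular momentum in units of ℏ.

P corresponds to l = 1.
|L| = ℏ√(l(l+1)) = ℏ√(1·2) = √2 ℏ

|L| = √2 ℏ ≈ 1.414ℏ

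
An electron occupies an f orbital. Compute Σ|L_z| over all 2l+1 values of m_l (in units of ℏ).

The letter f corresponds to l = 3.
m_l runs from −3 to 3, i.e. {-3, -2, -1, 0, 1, 2, 3}.
Σ|m_l| = 2(1+2+…+3) = 12.

Σ|L_z| = 12 ℏ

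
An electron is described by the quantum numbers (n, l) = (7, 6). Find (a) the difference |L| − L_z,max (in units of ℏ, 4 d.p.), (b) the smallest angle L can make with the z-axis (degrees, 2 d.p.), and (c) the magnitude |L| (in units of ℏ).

|L|−L_z,max ≈ 0.4807ℏ; θ_min ≈ 22.21°; |L| = √42 ℏ ≈ 6.481ℏ

|L| − L_z,max = (√42 − 6)ℏ ≈ 0.4807ℏ.
cos θ_min = 6/√42, so θ_min ≈ 22.21°.
|L| = ℏ√(6·7) = √42 ℏ ≈ 6.481ℏ.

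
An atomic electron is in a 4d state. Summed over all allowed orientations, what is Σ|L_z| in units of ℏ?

Σ|L_z| = 6 ℏ

For 4d, l = 2.
m_l runs from −2 to 2, i.e. {-2, -1, 0, 1, 2}.
Σ|m_l| = 2(1+2+…+2) = 6.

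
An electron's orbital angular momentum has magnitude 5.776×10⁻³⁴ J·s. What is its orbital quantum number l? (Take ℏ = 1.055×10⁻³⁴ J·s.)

|L|/ℏ = (5.776×10⁻³⁴)/(1.055×10⁻³⁴) ≈ 5.475.
(|L|/ℏ)² = l(l+1) ≈ 29.97 ⇒ l = 5.

l = 5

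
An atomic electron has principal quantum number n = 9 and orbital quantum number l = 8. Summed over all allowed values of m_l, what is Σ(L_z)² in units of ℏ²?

Σ(L_z)² = 408 ℏ²

The allowed m_l values are -8, -7, -6, -5, -4, -3, -2, -1, 0, 1, 2, 3, 4, 5, 6, 7, 8.
Σ m_l² = 2·(1 + 4 + 9 + 16 + 25 + 36 + 49 + 64) = 408.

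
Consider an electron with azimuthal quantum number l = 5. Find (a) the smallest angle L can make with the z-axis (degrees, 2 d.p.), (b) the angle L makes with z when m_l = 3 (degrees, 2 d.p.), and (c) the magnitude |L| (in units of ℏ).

θ_min ≈ 24.09°; θ(m_l=3) ≈ 56.79°; |L| = √30 ℏ ≈ 5.477ℏ

cos θ_min = 5/√30, so θ_min ≈ 24.09°.
For m_l = 3: cos θ = 3/√30, θ ≈ 56.79°.
|L| = ℏ√(5·6) = √30 ℏ ≈ 5.477ℏ.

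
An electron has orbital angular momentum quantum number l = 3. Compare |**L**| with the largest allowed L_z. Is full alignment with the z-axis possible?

|L| = 2√3 ℏ ≈ 3.4641ℏ, while L_z,max = lℏ = 3ℏ.
Since |L| > L_z,max, the vector can never point exactly along z; the closest it comes is θ_min = arccos(3/√12) ≈ 30.0°.

No: L_z,max = 3ℏ < |L| = 2√3 ℏ ≈ 3.464ℏ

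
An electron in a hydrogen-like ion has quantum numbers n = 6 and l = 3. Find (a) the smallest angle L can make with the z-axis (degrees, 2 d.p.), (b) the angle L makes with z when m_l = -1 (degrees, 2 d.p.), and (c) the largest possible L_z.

cos θ_min = 3/√12, so θ_min ≈ 30.00°.
For m_l = -1: cos θ = -1/√12, θ ≈ 106.78°.
L_z,max = lℏ = 3ℏ.

θ_min ≈ 30.00°; θ(m_l=-1) ≈ 106.78°; L_z,max = 3ℏ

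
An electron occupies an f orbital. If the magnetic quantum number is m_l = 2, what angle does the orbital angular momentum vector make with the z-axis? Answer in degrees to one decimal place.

θ ≈ 54.7°

An f state has l = 3.
|L|² = l(l+1)ℏ² = 12ℏ², so |L| = 2√3 ℏ.
L_z = m_l ℏ = 2ℏ.
cos θ = L_z/|L| = 2/√12, so θ ≈ 54.7°.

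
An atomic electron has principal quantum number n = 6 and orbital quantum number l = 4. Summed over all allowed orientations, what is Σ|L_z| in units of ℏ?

Σ|L_z| = 20 ℏ

The allowed m_l values are -4, -3, -2, -1, 0, 1, 2, 3, 4.
Σ|m_l| = l(l+1) = 20.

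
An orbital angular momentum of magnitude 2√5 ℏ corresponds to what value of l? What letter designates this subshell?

|L| = ℏ√(l(l+1)), so l(l+1) = 20.
Solving: l = 4.

l = 4 (g orbital)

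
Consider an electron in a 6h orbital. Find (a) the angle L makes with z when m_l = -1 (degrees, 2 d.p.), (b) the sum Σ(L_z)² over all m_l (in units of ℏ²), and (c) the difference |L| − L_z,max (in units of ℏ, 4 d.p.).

θ(m_l=-1) ≈ 100.52°; Σ(L_z)² = 110 ℏ²; |L|−L_z,max ≈ 0.4772ℏ

For 6h, l = 5.
For m_l = -1: cos θ = -1/√30, θ ≈ 100.52°.
Σ m_l² = 110, so Σ(L_z)² = 110 ℏ².
|L| − L_z,max = (√30 − 5)ℏ ≈ 0.4772ℏ.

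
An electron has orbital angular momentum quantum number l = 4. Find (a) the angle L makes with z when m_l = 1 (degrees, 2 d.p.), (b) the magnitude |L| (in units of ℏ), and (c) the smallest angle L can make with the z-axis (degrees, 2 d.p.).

For m_l = 1: cos θ = 1/√20, θ ≈ 77.08°.
|L| = ℏ√(4·5) = 2√5 ℏ ≈ 4.472ℏ.
cos θ_min = 4/√20, so θ_min ≈ 26.57°.

θ(m_l=1) ≈ 77.08°; |L| = 2√5 ℏ ≈ 4.472ℏ; θ_min ≈ 26.57°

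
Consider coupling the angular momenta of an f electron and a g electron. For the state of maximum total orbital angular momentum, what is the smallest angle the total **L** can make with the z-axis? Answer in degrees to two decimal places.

The total orbital quantum number L ranges from |l₁ − l₂| to l₁ + l₂ in integer steps.
So L can be 1, 2, 3, 4, 5, 6, 7.
The maximum is L = 7, with |L_tot| = ℏ√(7·8) = 2√14 ℏ.
The minimum angle with z is arccos(7/√56) ≈ 20.70°.

θ_min ≈ 20.70°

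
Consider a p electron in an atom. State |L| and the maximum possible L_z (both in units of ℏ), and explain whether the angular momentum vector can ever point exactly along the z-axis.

A p state has l = 1.
|L| = √2 ℏ ≈ 1.4142ℏ, while L_z,max = lℏ = 1ℏ.
Since |L| > L_z,max, the vector can never point exactly along z; the closest it comes is θ_min = arccos(1/√2) ≈ 45.0°.

No: L_z,max = 1ℏ < |L| = √2 ℏ ≈ 1.414ℏ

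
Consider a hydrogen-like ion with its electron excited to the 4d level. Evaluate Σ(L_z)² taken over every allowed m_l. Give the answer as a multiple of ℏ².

The 4d level has l = 2.
m_l runs from −2 to 2, i.e. {-2, -1, 0, 1, 2}.
Summing m² from −2 to 2: Σ m_l² = 10.

Σ(L_z)² = 10 ℏ²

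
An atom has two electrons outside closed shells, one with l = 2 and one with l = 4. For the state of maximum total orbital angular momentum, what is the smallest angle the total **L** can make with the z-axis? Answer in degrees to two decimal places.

θ_min ≈ 22.21°

L runs from |2 − 4| = 2 to 2 + 4 = 6.
L ∈ {2, 3, 4, 5, 6}.
The maximum is L = 6, with |L_tot| = ℏ√(6·7) = √42 ℏ.
The minimum angle with z is arccos(6/√42) ≈ 22.21°.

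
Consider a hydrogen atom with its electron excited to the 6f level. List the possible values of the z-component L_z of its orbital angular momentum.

L_z ∈ {−3ℏ, −2ℏ, −ℏ, 0, ℏ, 2ℏ, 3ℏ}

The 6f level has l = 3.
L_z = m_l ℏ with m_l ranging from −l to +l in integer steps.
For l = 3: m_l ∈ {-3, -2, -1, 0, 1, 2, 3}.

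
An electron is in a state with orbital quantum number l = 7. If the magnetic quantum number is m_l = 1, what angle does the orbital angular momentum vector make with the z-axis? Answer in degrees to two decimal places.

θ ≈ 82.32°

|L| = ℏ√(l(l+1)) = 2√14 ℏ.
L_z = m_l ℏ = 1ℏ.
cos θ = L_z/|L| = 1/√56, so θ ≈ 82.32°.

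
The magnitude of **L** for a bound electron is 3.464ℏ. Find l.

Since |L|² = l(l+1)ℏ², l(l+1) = 12.
l² + l − 12 = 0 ⇒ l = 3.

l = 3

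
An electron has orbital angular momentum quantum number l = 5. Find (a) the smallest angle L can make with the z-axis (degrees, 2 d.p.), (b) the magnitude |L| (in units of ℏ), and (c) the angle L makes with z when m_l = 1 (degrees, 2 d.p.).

θ_min ≈ 24.09°; |L| = √30 ℏ ≈ 5.477ℏ; θ(m_l=1) ≈ 79.48°

cos θ_min = 5/√30, so θ_min ≈ 24.09°.
|L| = ℏ√(5·6) = √30 ℏ ≈ 5.477ℏ.
For m_l = 1: cos θ = 1/√30, θ ≈ 79.48°.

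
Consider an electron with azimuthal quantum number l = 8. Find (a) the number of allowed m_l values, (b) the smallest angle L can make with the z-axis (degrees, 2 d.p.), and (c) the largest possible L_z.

There are 2l+1 = 17 values of m_l.
cos θ_min = 8/√72, so θ_min ≈ 19.47°.
L_z,max = lℏ = 8ℏ.

17 values; θ_min ≈ 19.47°; L_z,max = 8ℏ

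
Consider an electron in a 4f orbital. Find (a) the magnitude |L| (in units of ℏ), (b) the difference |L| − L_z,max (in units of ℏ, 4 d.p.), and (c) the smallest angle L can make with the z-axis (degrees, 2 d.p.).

|L| = 2√3 ℏ ≈ 3.464ℏ; |L|−L_z,max ≈ 0.4641ℏ; θ_min ≈ 30.00°

The 4f subshell has l = 3.
|L| = ℏ√(3·4) = 2√3 ℏ ≈ 3.464ℏ.
|L| − L_z,max = (2√3 − 3)ℏ ≈ 0.4641ℏ.
cos θ_min = 3/√12, so θ_min ≈ 30.00°.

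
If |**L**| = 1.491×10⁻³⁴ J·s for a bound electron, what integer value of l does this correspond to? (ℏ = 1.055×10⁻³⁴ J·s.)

In units of ℏ, |L| ≈ 1.413.
(|L|/ℏ)² = l(l+1) ≈ 2.00 ⇒ l = 1.

l = 1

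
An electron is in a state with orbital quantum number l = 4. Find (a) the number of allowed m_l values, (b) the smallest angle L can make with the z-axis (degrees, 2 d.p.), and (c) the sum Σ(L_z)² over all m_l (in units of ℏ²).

9 values; θ_min ≈ 26.57°; Σ(L_z)² = 60 ℏ²

There are 2l+1 = 9 values of m_l.
cos θ_min = 4/√20, so θ_min ≈ 26.57°.
Σ m_l² = 60, so Σ(L_z)² = 60 ℏ².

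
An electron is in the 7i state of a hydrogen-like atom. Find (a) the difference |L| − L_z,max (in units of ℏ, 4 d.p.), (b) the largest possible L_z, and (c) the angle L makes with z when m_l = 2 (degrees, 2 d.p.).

|L|−L_z,max ≈ 0.4807ℏ; L_z,max = 6ℏ; θ(m_l=2) ≈ 72.02°

7i means n = 7, l = 6.
|L| − L_z,max = (√42 − 6)ℏ ≈ 0.4807ℏ.
L_z,max = lℏ = 6ℏ.
For m_l = 2: cos θ = 2/√42, θ ≈ 72.02°.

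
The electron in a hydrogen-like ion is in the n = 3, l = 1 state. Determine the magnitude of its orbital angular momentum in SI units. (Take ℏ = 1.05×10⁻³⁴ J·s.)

|L| = 1.48×10⁻³⁴ J·s

|L| = ℏ√(l(l+1)) = ℏ√(1·2) = √2 ℏ
Numerically, |L| = 1.414 × (1.05×10⁻³⁴ J·s) = 1.48×10⁻³⁴ J·s.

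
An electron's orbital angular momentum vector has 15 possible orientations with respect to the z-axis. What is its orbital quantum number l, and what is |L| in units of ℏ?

l = 7, |L| = 2√14 ℏ ≈ 7.483ℏ

15 = 2l + 1, so l = (15−1)/2 = 7.
Then |L| = √(l(l+1)) ℏ = 2√14 ℏ.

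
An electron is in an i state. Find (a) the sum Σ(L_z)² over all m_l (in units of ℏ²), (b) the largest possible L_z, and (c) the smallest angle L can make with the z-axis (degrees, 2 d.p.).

For an i orbital, l = 6.
Σ m_l² = 182, so Σ(L_z)² = 182 ℏ².
L_z,max = lℏ = 6ℏ.
cos θ_min = 6/√42, so θ_min ≈ 22.21°.

Σ(L_z)² = 182 ℏ²; L_z,max = 6ℏ; θ_min ≈ 22.21°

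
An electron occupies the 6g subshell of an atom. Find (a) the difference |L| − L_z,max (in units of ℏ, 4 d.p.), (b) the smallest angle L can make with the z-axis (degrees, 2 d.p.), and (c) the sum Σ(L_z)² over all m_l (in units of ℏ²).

6g means n = 6, l = 4.
|L| − L_z,max = (2√5 − 4)ℏ ≈ 0.4721ℏ.
cos θ_min = 4/√20, so θ_min ≈ 26.57°.
Σ m_l² = 60, so Σ(L_z)² = 60 ℏ².

|L|−L_z,max ≈ 0.4721ℏ; θ_min ≈ 26.57°; Σ(L_z)² = 60 ℏ²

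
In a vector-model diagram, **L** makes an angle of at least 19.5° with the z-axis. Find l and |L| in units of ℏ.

At minimum angle, m_l = l, so cos θ = l/√(l(l+1)); cos²θ = l/(l+1) = 0.8886.
Thus l = 0.8886/(1 − 0.8886) ≈ 8.
Then |L| = ℏ√(8·9) = 6√2 ℏ.

l = 8, |L| = 6√2 ℏ ≈ 8.485ℏ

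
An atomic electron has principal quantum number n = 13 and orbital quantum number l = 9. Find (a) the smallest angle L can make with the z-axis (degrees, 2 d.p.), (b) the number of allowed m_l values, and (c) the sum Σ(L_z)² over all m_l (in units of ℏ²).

cos θ_min = 9/√90, so θ_min ≈ 18.43°.
There are 2l+1 = 19 values of m_l.
Σ m_l² = 570, so Σ(L_z)² = 570 ℏ².

θ_min ≈ 18.43°; 19 values; Σ(L_z)² = 570 ℏ²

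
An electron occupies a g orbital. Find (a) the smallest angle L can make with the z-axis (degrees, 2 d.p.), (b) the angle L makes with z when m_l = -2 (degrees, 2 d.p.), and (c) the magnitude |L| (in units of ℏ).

θ_min ≈ 26.57°; θ(m_l=-2) ≈ 116.57°; |L| = 2√5 ℏ ≈ 4.472ℏ

For a g orbital, l = 4.
cos θ_min = 4/√20, so θ_min ≈ 26.57°.
For m_l = -2: cos θ = -2/√20, θ ≈ 116.57°.
|L| = ℏ√(4·5) = 2√5 ℏ ≈ 4.472ℏ.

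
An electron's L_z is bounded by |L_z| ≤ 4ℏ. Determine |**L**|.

Since max m_l = l, l = 4.
|L| = √(l(l+1)) ℏ = 2√5 ℏ.

|L| = 2√5 ℏ ≈ 4.472ℏ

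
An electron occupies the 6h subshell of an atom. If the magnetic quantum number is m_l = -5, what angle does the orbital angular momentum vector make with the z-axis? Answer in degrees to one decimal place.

θ ≈ 155.9°

For 6h, l = 5.
|L| = √(l(l+1)) ℏ = √30 ℏ.
L_z = m_l ℏ = −5ℏ.
cos θ = L_z/|L| = -5/√30, so θ ≈ 155.9°.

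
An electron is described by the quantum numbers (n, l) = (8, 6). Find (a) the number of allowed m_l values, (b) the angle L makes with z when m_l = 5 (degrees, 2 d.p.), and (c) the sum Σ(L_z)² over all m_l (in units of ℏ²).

13 values; θ(m_l=5) ≈ 39.51°; Σ(L_z)² = 182 ℏ²

There are 2l+1 = 13 values of m_l.
For m_l = 5: cos θ = 5/√42, θ ≈ 39.51°.
Σ m_l² = 182, so Σ(L_z)² = 182 ℏ².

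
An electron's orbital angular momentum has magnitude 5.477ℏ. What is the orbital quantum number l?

l = 5

Since |L|² = l(l+1)ℏ², l(l+1) = 30.
Solving: l = 5.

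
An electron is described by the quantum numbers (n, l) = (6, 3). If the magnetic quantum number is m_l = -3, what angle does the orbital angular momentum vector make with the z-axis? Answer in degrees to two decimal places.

|L|² = l(l+1)ℏ² = 12ℏ², so |L| = 2√3 ℏ.
L_z = m_l ℏ = −3ℏ.
cos θ = L_z/|L| = -3/√12, so θ ≈ 150.00°.

θ ≈ 150.00°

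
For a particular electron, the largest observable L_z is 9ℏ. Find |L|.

|L| = 3√10 ℏ ≈ 9.487ℏ

The maximum L_z equals lℏ, giving l = 9.
|L| = ℏ√(l(l+1)) = 3√10 ℏ.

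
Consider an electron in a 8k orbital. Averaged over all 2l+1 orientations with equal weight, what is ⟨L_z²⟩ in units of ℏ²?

⟨L_z²⟩ = 18.67 ℏ²

8k means n = 8, l = 7.
m_l ∈ {-7, -6, -5, -4, -3, -2, -1, 0, 1, 2, 3, 4, 5, 6, 7}.
Average of L_z² over 15 states: 280/15 ℏ² = 18.67 ℏ².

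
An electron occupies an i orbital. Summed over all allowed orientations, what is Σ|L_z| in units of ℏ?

Σ|L_z| = 42 ℏ

For an i orbital, l = 6.
The allowed m_l values are -6, -5, -4, -3, -2, -1, 0, 1, 2, 3, 4, 5, 6.
Σ|m_l| = 2·6(6+1)/2 = 42.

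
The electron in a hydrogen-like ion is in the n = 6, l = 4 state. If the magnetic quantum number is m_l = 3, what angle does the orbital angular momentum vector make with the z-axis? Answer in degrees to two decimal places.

|L| = √(l(l+1)) ℏ = 2√5 ℏ.
L_z = m_l ℏ = 3ℏ.
cos θ = L_z/|L| = 3/√20, so θ ≈ 47.87°.

θ ≈ 47.87°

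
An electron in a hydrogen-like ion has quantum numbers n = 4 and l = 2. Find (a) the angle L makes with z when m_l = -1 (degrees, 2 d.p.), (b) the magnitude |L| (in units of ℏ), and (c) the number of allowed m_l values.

For m_l = -1: cos θ = -1/√6, θ ≈ 114.09°.
|L| = ℏ√(2·3) = √6 ℏ ≈ 2.449ℏ.
There are 2l+1 = 5 values of m_l.

θ(m_l=-1) ≈ 114.09°; |L| = √6 ℏ ≈ 2.449ℏ; 5 values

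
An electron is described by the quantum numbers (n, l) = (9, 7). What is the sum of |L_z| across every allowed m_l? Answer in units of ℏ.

Σ|L_z| = 56 ℏ

The allowed m_l values are -7, -6, -5, -4, -3, -2, -1, 0, 1, 2, 3, 4, 5, 6, 7.
Σ|m_l| = l(l+1) = 56.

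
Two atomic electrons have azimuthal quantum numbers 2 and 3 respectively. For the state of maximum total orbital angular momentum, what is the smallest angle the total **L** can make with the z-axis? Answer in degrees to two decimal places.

θ_min ≈ 24.09°

By the triangle rule, |l₁ − l₂| ≤ L ≤ l₁ + l₂.
So L can be 1, 2, 3, 4, 5.
The maximum is L = 5, with |L_tot| = ℏ√(5·6) = √30 ℏ.
The minimum angle with z is arccos(5/√30) ≈ 24.09°.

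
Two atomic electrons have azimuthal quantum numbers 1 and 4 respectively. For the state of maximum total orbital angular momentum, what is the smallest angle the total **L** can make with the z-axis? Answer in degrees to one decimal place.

θ_min ≈ 24.1°

Angular momentum addition gives L = |l₁ − l₂|, …, l₁ + l₂.
L ∈ {3, 4, 5}.
The maximum is L = 5, with |L_tot| = ℏ√(5·6) = √30 ℏ.
The minimum angle with z is arccos(5/√30) ≈ 24.1°.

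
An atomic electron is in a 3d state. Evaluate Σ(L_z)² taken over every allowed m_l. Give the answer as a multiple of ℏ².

For 3d, l = 2.
m_l ∈ {-2, -1, 0, 1, 2}.
Summing m² from −2 to 2: Σ m_l² = 10.

Σ(L_z)² = 10 ℏ²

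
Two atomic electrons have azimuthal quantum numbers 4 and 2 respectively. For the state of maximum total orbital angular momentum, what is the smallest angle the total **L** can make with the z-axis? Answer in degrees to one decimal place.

θ_min ≈ 22.2°

By the triangle rule, |l₁ − l₂| ≤ L ≤ l₁ + l₂.
Allowed values: L = 2, 3, 4, 5, 6.
The maximum is L = 6, with |L_tot| = ℏ√(6·7) = √42 ℏ.
The minimum angle with z is arccos(6/√42) ≈ 22.2°.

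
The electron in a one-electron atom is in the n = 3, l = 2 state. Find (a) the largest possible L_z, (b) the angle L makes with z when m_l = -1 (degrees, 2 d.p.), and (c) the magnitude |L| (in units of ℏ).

L_z,max = lℏ = 2ℏ.
For m_l = -1: cos θ = -1/√6, θ ≈ 114.09°.
|L| = ℏ√(2·3) = √6 ℏ ≈ 2.449ℏ.

L_z,max = 2ℏ; θ(m_l=-1) ≈ 114.09°; |L| = √6 ℏ ≈ 2.449ℏ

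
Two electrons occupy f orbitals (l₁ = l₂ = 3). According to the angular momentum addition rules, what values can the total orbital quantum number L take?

L = 0, 1, 2, 3, 4, 5, 6

Angular momentum addition gives L = |l₁ − l₂|, …, l₁ + l₂.
L ∈ {0, 1, 2, 3, 4, 5, 6}.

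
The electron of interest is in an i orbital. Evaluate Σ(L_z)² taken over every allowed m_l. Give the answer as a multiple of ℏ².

For an i orbital, l = 6.
m_l ∈ {-6, -5, -4, -3, -2, -1, 0, 1, 2, 3, 4, 5, 6}.
Summing m² from −6 to 6: Σ m_l² = 182.

Σ(L_z)² = 182 ℏ²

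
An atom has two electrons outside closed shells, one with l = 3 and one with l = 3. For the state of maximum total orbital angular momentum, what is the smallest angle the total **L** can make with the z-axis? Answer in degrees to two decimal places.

The total orbital quantum number L ranges from |l₁ − l₂| to l₁ + l₂ in integer steps.
L ∈ {0, 1, 2, 3, 4, 5, 6}.
The maximum is L = 6, with |L_tot| = ℏ√(6·7) = √42 ℏ.
The minimum angle with z is arccos(6/√42) ≈ 22.21°.

θ_min ≈ 22.21°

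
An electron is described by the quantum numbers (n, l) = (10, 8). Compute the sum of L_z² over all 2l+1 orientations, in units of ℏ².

The allowed m_l values are -8, -7, -6, -5, -4, -3, -2, -1, 0, 1, 2, 3, 4, 5, 6, 7, 8.
Σ m_l² = l(l+1)(2l+1)/3 = 8·9·17/3 = 408.

Σ(L_z)² = 408 ℏ²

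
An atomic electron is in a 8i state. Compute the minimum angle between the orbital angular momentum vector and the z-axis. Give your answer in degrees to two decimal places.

8i means n = 8, l = 6.
|L| = √(l(l+1)) ℏ = √42 ℏ.
The smallest angle corresponds to the largest L_z, i.e. m_l = l = 6, giving L_z = 6ℏ.
cos θ_min = 6/√42, so θ_min ≈ 22.21°.

θ_min ≈ 22.21°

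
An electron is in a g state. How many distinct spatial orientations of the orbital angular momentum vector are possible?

9

A g state has l = 4.
The number of m_l values is 2l + 1 = 2·4 + 1 = 9.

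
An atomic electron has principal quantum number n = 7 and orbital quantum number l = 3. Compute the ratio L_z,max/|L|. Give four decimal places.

|L| = 2√3 ℏ ≈ 3.4641ℏ, while L_z,max = lℏ = 3ℏ.
L_z,max/|L| = 3/√12 = 0.8660.

L_z,max/|L| = 0.8660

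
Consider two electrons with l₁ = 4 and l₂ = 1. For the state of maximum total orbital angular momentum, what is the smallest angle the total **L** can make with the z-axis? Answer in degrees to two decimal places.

θ_min ≈ 24.09°

By the triangle rule, |l₁ − l₂| ≤ L ≤ l₁ + l₂.
L ∈ {3, 4, 5}.
The maximum is L = 5, with |L_tot| = ℏ√(5·6) = √30 ℏ.
The minimum angle with z is arccos(5/√30) ≈ 24.09°.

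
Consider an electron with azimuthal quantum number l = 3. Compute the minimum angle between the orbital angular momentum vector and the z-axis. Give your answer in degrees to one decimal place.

|L|² = l(l+1)ℏ² = 12ℏ², so |L| = 2√3 ℏ.
The smallest angle corresponds to the largest L_z, i.e. m_l = l = 3, giving L_z = 3ℏ.
cos θ_min = 3/√12, so θ_min ≈ 30.0°.

θ_min ≈ 30.0°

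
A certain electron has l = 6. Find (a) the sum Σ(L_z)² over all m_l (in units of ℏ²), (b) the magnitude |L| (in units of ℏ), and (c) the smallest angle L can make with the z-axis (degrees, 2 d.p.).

Σ(L_z)² = 182 ℏ²; |L| = √42 ℏ ≈ 6.481ℏ; θ_min ≈ 22.21°

Σ m_l² = 182, so Σ(L_z)² = 182 ℏ².
|L| = ℏ√(6·7) = √42 ℏ ≈ 6.481ℏ.
cos θ_min = 6/√42, so θ_min ≈ 22.21°.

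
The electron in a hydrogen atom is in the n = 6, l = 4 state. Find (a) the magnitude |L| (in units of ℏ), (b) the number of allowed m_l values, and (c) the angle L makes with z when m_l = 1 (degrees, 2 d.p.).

|L| = 2√5 ℏ ≈ 4.472ℏ; 9 values; θ(m_l=1) ≈ 77.08°

|L| = ℏ√(4·5) = 2√5 ℏ ≈ 4.472ℏ.
There are 2l+1 = 9 values of m_l.
For m_l = 1: cos θ = 1/√20, θ ≈ 77.08°.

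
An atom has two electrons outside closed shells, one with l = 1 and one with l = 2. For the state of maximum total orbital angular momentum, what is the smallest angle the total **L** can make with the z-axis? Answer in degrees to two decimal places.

By the triangle rule, |l₁ − l₂| ≤ L ≤ l₁ + l₂.
Allowed values: L = 1, 2, 3.
The maximum is L = 3, with |L_tot| = ℏ√(3·4) = 2√3 ℏ.
The minimum angle with z is arccos(3/√12) ≈ 30.00°.

θ_min ≈ 30.00°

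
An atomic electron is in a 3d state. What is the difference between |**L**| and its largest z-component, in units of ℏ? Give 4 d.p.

|L| − L_z,max ≈ 0.4495ℏ

For 3d, l = 2.
|L| = √6 ℏ ≈ 2.4495ℏ, while L_z,max = lℏ = 2ℏ.
The difference is (√6 − 2)ℏ ≈ 0.4495ℏ.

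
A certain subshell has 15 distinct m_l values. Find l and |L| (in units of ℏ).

l = 7, |L| = 2√14 ℏ ≈ 7.483ℏ

Since there are 2l+1 = 15 values of m_l, l = 7.
|L| = ℏ√(l(l+1)) = ℏ√(7·8) = 2√14 ℏ.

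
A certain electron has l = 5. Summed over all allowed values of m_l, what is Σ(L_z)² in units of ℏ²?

m_l runs from −5 to 5, i.e. {-5, -4, -3, -2, -1, 0, 1, 2, 3, 4, 5}.
Summing m² from −5 to 5: Σ m_l² = 110.

Σ(L_z)² = 110 ℏ²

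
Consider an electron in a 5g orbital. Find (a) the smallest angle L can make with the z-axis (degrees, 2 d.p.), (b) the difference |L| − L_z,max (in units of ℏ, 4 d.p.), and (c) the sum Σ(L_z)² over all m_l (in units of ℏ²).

For 5g, l = 4.
cos θ_min = 4/√20, so θ_min ≈ 26.57°.
|L| − L_z,max = (2√5 − 4)ℏ ≈ 0.4721ℏ.
Σ m_l² = 60, so Σ(L_z)² = 60 ℏ².

θ_min ≈ 26.57°; |L|−L_z,max ≈ 0.4721ℏ; Σ(L_z)² = 60 ℏ²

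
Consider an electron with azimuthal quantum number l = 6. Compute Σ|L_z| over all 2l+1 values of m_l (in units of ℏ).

m_l ∈ {-6, -5, -4, -3, -2, -1, 0, 1, 2, 3, 4, 5, 6}.
Σ|m_l| = l(l+1) = 42.

Σ|L_z| = 42 ℏ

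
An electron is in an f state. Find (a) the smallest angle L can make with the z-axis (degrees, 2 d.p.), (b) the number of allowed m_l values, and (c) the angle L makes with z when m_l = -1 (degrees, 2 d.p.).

θ_min ≈ 30.00°; 7 values; θ(m_l=-1) ≈ 106.78°

For an f orbital, l = 3.
cos θ_min = 3/√12, so θ_min ≈ 30.00°.
There are 2l+1 = 7 values of m_l.
For m_l = -1: cos θ = -1/√12, θ ≈ 106.78°.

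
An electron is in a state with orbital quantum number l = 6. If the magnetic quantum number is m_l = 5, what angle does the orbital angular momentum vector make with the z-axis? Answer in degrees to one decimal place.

|L| = ℏ√(l(l+1)) = √42 ℏ.
L_z = m_l ℏ = 5ℏ.
cos θ = L_z/|L| = 5/√42, so θ ≈ 39.5°.

θ ≈ 39.5°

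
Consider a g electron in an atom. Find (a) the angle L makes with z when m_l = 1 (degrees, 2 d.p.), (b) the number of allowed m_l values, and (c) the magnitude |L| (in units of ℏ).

θ(m_l=1) ≈ 77.08°; 9 values; |L| = 2√5 ℏ ≈ 4.472ℏ

A g state has l = 4.
For m_l = 1: cos θ = 1/√20, θ ≈ 77.08°.
There are 2l+1 = 9 values of m_l.
|L| = ℏ√(4·5) = 2√5 ℏ ≈ 4.472ℏ.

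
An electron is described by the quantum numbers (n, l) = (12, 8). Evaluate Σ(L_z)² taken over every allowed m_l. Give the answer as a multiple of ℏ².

Σ(L_z)² = 408 ℏ²

m_l runs from −8 to 8, i.e. {-8, -7, -6, -5, -4, -3, -2, -1, 0, 1, 2, 3, 4, 5, 6, 7, 8}.
Σ m_l² = l(l+1)(2l+1)/3 = 8·9·17/3 = 408.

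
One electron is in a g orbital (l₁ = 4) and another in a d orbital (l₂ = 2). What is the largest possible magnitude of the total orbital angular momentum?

By the triangle rule, |l₁ − l₂| ≤ L ≤ l₁ + l₂.
So L can be 2, 3, 4, 5, 6.
The largest magnitude corresponds to L = 6: |L_tot| = ℏ√(6·7) = √42 ℏ.

|L_tot|_max = √42 ℏ ≈ 6.481ℏ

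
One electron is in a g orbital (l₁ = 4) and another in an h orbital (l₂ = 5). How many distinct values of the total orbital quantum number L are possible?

The total orbital quantum number L ranges from |l₁ − l₂| to l₁ + l₂ in integer steps.
L ∈ {1, 2, 3, 4, 5, 6, 7, 8, 9}.
That is 9 values.

9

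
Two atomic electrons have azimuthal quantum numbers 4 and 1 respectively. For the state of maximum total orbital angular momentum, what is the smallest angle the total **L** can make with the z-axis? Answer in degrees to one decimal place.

θ_min ≈ 24.1°

L runs from |4 − 1| = 3 to 4 + 1 = 5.
L ∈ {3, 4, 5}.
The maximum is L = 5, with |L_tot| = ℏ√(5·6) = √30 ℏ.
The minimum angle with z is arccos(5/√30) ≈ 24.1°.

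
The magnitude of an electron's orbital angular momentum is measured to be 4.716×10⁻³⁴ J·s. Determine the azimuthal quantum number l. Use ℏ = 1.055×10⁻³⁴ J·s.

Dividing by ℏ: |L|/ℏ ≈ 4.470.
(|L|/ℏ)² = l(l+1) ≈ 19.98 ⇒ l = 4.

l = 4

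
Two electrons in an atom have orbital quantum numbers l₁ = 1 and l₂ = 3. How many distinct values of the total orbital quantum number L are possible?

3

Angular momentum addition gives L = |l₁ − l₂|, …, l₁ + l₂.
L ∈ {2, 3, 4}.
That is 3 values.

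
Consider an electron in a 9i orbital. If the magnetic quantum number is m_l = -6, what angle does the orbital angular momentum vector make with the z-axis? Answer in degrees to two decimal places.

θ ≈ 157.79°

The 9i subshell has l = 6.
|L|² = l(l+1)ℏ² = 42ℏ², so |L| = √42 ℏ.
L_z = m_l ℏ = −6ℏ.
cos θ = L_z/|L| = -6/√42, so θ ≈ 157.79°.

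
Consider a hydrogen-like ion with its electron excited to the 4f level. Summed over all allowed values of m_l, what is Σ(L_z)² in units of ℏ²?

The 4f level has l = 3.
m_l runs from −3 to 3, i.e. {-3, -2, -1, 0, 1, 2, 3}.
Summing m² from −3 to 3: Σ m_l² = 28.

Σ(L_z)² = 28 ℏ²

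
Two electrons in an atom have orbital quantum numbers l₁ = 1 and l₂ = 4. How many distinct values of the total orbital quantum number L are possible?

By the triangle rule, |l₁ − l₂| ≤ L ≤ l₁ + l₂.
Allowed values: L = 3, 4, 5.
That is 3 values.

3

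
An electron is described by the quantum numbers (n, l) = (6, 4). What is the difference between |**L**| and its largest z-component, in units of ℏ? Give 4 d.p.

|L| = 2√5 ℏ ≈ 4.4721ℏ, while L_z,max = lℏ = 4ℏ.
The difference is (2√5 − 4)ℏ ≈ 0.4721ℏ.

|L| − L_z,max ≈ 0.4721ℏ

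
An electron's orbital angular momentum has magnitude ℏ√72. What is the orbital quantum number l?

l = 8

Since |L|² = l(l+1)ℏ², l(l+1) = 72.
Solving: l = 8.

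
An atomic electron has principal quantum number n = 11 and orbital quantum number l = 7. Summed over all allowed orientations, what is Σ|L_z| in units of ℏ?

Σ|L_z| = 56 ℏ

The allowed m_l values are -7, -6, -5, -4, -3, -2, -1, 0, 1, 2, 3, 4, 5, 6, 7.
Σ|m_l| = 2·7(7+1)/2 = 56.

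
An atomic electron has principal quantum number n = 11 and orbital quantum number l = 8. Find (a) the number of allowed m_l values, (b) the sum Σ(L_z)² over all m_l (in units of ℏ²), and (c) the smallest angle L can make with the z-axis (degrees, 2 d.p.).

There are 2l+1 = 17 values of m_l.
Σ m_l² = 408, so Σ(L_z)² = 408 ℏ².
cos θ_min = 8/√72, so θ_min ≈ 19.47°.

17 values; Σ(L_z)² = 408 ℏ²; θ_min ≈ 19.47°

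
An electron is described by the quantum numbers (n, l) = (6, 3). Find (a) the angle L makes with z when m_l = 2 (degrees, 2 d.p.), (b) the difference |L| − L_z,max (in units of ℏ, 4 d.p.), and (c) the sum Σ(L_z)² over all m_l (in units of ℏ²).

For m_l = 2: cos θ = 2/√12, θ ≈ 54.74°.
|L| − L_z,max = (2√3 − 3)ℏ ≈ 0.4641ℏ.
Σ m_l² = 28, so Σ(L_z)² = 28 ℏ².

θ(m_l=2) ≈ 54.74°; |L|−L_z,max ≈ 0.4641ℏ; Σ(L_z)² = 28 ℏ²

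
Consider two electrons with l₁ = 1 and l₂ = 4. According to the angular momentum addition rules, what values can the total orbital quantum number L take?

By the triangle rule, |l₁ − l₂| ≤ L ≤ l₁ + l₂.
L ∈ {3, 4, 5}.

L = 3, 4, 5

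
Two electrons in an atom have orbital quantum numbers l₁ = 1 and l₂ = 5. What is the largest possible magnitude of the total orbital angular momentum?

L runs from |1 − 5| = 4 to 1 + 5 = 6.
So L can be 4, 5, 6.
The largest magnitude corresponds to L = 6: |L_tot| = ℏ√(6·7) = √42 ℏ.

|L_tot|_max = √42 ℏ ≈ 6.481ℏ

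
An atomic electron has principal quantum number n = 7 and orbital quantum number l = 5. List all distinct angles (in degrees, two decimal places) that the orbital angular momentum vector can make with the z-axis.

|L| = √(l(l+1)) ℏ = √30 ℏ.
cos θ = m_l/√30 for each m_l ∈ {-5, -4, -3, -2, -1, 0, 1, 2, 3, 4, 5}.

θ ∈ {24.09°, 43.09°, 56.79°, 68.58°, 79.48°, 90.00°, 100.52°, 111.42°, 123.21°, 136.91°, 155.91°}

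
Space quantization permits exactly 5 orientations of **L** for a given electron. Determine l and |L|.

l = 2, |L| = √6 ℏ ≈ 2.449ℏ

Since there are 2l+1 = 5 values of m_l, l = 2.
|L| = ℏ√(l(l+1)) = ℏ√(2·3) = √6 ℏ.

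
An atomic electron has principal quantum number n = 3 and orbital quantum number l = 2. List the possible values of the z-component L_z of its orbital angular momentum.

L_z = m_l ℏ with m_l ranging from −l to +l in integer steps.
For l = 2: m_l ∈ {-2, -1, 0, 1, 2}.

L_z ∈ {−2ℏ, −ℏ, 0, ℏ, 2ℏ}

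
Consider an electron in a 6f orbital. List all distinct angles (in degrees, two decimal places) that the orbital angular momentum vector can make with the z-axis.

θ ∈ {30.00°, 54.74°, 73.22°, 90.00°, 106.78°, 125.26°, 150.00°}

The 6f subshell has l = 3.
|L|² = l(l+1)ℏ² = 12ℏ², so |L| = 2√3 ℏ.
cos θ = m_l/√12 for each m_l ∈ {-3, -2, -1, 0, 1, 2, 3}.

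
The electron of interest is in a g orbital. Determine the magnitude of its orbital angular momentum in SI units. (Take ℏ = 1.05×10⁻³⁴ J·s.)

|L| = 4.70×10⁻³⁴ J·s

The letter g corresponds to l = 4.
|L| = ℏ√(l(l+1)) = ℏ√(4·5) = 2√5 ℏ
Numerically, |L| = 4.472 × (1.05×10⁻³⁴ J·s) = 4.70×10⁻³⁴ J·s.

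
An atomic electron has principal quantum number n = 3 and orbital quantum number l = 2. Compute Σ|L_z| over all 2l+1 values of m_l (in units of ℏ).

Σ|L_z| = 6 ℏ

m_l ∈ {-2, -1, 0, 1, 2}.
Σ|m_l| = 2·2(2+1)/2 = 6.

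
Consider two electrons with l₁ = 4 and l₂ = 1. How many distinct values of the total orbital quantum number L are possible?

The total orbital quantum number L ranges from |l₁ − l₂| to l₁ + l₂ in integer steps.
So L can be 3, 4, 5.
That is 3 values.

3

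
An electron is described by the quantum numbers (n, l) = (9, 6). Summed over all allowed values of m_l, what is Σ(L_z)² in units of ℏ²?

m_l ∈ {-6, -5, -4, -3, -2, -1, 0, 1, 2, 3, 4, 5, 6}.
Summing m² from −6 to 6: Σ m_l² = 182.

Σ(L_z)² = 182 ℏ²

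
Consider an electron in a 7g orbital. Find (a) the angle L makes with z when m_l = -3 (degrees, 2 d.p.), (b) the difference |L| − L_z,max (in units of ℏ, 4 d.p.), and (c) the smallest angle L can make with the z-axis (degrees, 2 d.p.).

θ(m_l=-3) ≈ 132.13°; |L|−L_z,max ≈ 0.4721ℏ; θ_min ≈ 26.57°

For 7g, l = 4.
For m_l = -3: cos θ = -3/√20, θ ≈ 132.13°.
|L| − L_z,max = (2√5 − 4)ℏ ≈ 0.4721ℏ.
cos θ_min = 4/√20, so θ_min ≈ 26.57°.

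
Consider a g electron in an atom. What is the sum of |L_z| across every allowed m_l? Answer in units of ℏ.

A g state has l = 4.
m_l runs from −4 to 4, i.e. {-4, -3, -2, -1, 0, 1, 2, 3, 4}.
Σ|m_l| = 2·4(4+1)/2 = 20.

Σ|L_z| = 20 ℏ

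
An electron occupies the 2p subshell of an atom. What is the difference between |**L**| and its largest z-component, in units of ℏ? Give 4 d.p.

|L| − L_z,max ≈ 0.4142ℏ

For 2p, l = 1.
|L| = √2 ℏ ≈ 1.4142ℏ, while L_z,max = lℏ = 1ℏ.
The difference is (√2 − 1)ℏ ≈ 0.4142ℏ.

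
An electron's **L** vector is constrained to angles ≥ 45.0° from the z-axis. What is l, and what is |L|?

cos θ_min = l/√(l(l+1)) = √(l/(l+1)), so l/(l+1) = cos²(45.0°) = 0.5000.
l = cos²θ/sin²θ ≈ 1.
Then |L| = ℏ√(1·2) = √2 ℏ.

l = 1, |L| = √2 ℏ ≈ 1.414ℏ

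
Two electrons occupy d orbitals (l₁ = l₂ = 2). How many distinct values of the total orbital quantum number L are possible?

5

Angular momentum addition gives L = |l₁ − l₂|, …, l₁ + l₂.
So L can be 0, 1, 2, 3, 4.
That is 5 values.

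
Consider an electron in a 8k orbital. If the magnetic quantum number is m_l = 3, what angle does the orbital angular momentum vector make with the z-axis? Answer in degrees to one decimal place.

θ ≈ 66.4°

For 8k, l = 7.
|L| = √(l(l+1)) ℏ = 2√14 ℏ.
L_z = m_l ℏ = 3ℏ.
cos θ = L_z/|L| = 3/√56, so θ ≈ 66.4°.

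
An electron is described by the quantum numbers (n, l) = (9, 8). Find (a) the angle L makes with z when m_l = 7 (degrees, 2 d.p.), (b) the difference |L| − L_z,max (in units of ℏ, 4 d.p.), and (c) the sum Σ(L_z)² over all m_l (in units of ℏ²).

For m_l = 7: cos θ = 7/√72, θ ≈ 34.42°.
|L| − L_z,max = (6√2 − 8)ℏ ≈ 0.4853ℏ.
Σ m_l² = 408, so Σ(L_z)² = 408 ℏ².

θ(m_l=7) ≈ 34.42°; |L|−L_z,max ≈ 0.4853ℏ; Σ(L_z)² = 408 ℏ²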